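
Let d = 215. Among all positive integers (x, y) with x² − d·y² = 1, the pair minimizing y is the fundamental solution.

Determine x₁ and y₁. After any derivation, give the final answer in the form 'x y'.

[14; 1,1,1,28] for √215; ℓ=4 ⇒ convergent index 3
a_0=14:  p_0=14·1+0=14,  q_0=14·0+1=1
…
a_2=1:  p_2=1·15+14=29,  q_2=1·1+1=2
a_3=1:  p_3=1·29+15=44,  q_3=1·2+1=3
(x₁, y₁) = (44, 3);  44² − 215·3² = 1 ✓

44 3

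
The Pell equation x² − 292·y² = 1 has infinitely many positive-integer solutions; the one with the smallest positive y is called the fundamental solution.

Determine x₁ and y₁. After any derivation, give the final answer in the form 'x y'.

[17; 11,2,1,3,8,3,1,2,11,34] for √292; ℓ=10 ⇒ convergent index 9
k=0  a_k=17  p_k/q_k = 17/1
k=1  a_k=11  p_k/q_k = 188/11
…
k=3  a_k=1  p_k/q_k = 581/34
k=4  a_k=3  p_k/q_k = 2136/125
…
k=8  a_k=2  p_k/q_k = 200767/11749
k=9  a_k=11  p_k/q_k = 2281249/133500
fundamental: x₁=2281249, y₁=133500  (since 5204097000001 − 292·17822250000 = 1)

2281249 133500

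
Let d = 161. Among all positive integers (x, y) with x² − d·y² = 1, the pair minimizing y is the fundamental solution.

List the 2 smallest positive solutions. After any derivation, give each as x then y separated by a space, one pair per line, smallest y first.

[12; 1,2,4,1,2,1,4,2,1,24] for √161; ℓ=10 ⇒ convergent index 9
step 0: (12, 1)  from 12·(1,0) + (0,1)
…
step 2: (38, 3)  from 2·(13,1) + (12,1)
…
step 4: (203, 16)  from 1·(165,13) + (38,3)
step 5: (571, 45)  from 2·(203,16) + (165,13)
step 6: (774, 61)  from 1·(571,45) + (203,16)
step 7: (3667, 289)  from 4·(774,61) + (571,45)
step 8: (8108, 639)  from 2·(3667,289) + (774,61)
step 9: (11775, 928)  from 1·(8108,639) + (3667,289)
fundamental: x₁=11775, y₁=928  (since 138650625 − 161·861184 = 1)
n=2: (11775,928)∘(11775,928) = (11775·11775+161·928·928, 11775·928+928·11775) = (277301249,21854400)

11775 928
277301249 21854400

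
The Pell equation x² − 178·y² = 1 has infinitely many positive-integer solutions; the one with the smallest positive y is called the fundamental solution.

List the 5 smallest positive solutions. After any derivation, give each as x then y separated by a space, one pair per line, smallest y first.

d=178: √d = [13; 2,1,12,1,2,26] (ℓ=6, even), read p_5/q_5
i=0: a=13 ⇒ p=13, q=1
…
i=4: a=1 ⇒ p=547, q=41
i=5: a=2 ⇒ p=1601, q=120
(x₁, y₁) = (1601, 120);  1601² − 178·120² = 1 ✓
(x_2, y_2) = (1601·1601 + 178·120·120, 1601·120 + 120·1601) = (5126401, 384240)
(x_3, y_3) = (1601·5126401 + 178·120·384240, 1601·384240 + 120·5126401) = (16414734401, 1230336360)
(x_4, y_4) = (1601·16414734401 + 178·120·1230336360, 1601·1230336360 + 120·16414734401) = (52559974425601, 3939536640480)
(x_5, y_5) = (1601·52559974425601 + 178·120·3939536640480, 1601·3939536640480 + 120·52559974425601) = (168297021696040001, 12614395092480600)

1601 120
5126401 384240
16414734401 1230336360
52559974425601 3939536640480
168297021696040001 12614395092480600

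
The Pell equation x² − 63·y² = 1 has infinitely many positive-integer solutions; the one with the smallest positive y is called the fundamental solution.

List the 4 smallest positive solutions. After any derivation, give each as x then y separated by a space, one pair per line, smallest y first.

d=63: √d = [7; 1,14] (ℓ=2, even), read p_1/q_1
k=0  a_k=7  p_k/q_k = 7/1
k=1  a_k=1  p_k/q_k = 8/1
(x₁, y₁) = (8, 1);  8² − 63·1² = 1 ✓
k=2:  x_2 = 8·8+63·1·1 = 127,  y_2 = 8·1+1·8 = 16
k=3:  x_3 = 8·127+63·1·16 = 2024,  y_3 = 8·16+1·127 = 255
k=4:  x_4 = 8·2024+63·1·255 = 32257,  y_4 = 8·255+1·2024 = 4064

8 1
127 16
2024 255
32257 4064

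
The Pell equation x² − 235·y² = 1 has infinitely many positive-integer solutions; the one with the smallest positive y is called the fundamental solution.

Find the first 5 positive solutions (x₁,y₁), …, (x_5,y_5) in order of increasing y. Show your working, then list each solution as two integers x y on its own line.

√235 → a₀=15, period (3,30); ℓ=2 even so k=1
k=0  a_k=15  p_k/q_k = 15/1
k=1  a_k=3  p_k/q_k = 46/3
(x₁, y₁) = (46, 3);  46² − 235·3² = 1 ✓
(x_2, y_2) = (46·46 + 235·3·3, 46·3 + 3·46) = (4231, 276)
(x_3, y_3) = (46·4231 + 235·3·276, 46·276 + 3·4231) = (389206, 25389)
(x_4, y_4) = (46·389206 + 235·3·25389, 46·25389 + 3·389206) = (35802721, 2335512)
(x_5, y_5) = (46·35802721 + 235·3·2335512, 46·2335512 + 3·35802721) = (3293461126, 214841715)

46 3
4231 276
389206 25389
35802721 2335512
3293461126 214841715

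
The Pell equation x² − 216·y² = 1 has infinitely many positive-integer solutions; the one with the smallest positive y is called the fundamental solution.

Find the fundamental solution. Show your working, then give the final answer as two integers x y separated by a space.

[14; 1,2,3,2,1,28] for √216; ℓ=6 ⇒ convergent index 5
i=0: a=14 ⇒ p=14, q=1
…
i=3: a=3 ⇒ p=147, q=10
i=4: a=2 ⇒ p=338, q=23
i=5: a=1 ⇒ p=485, q=33
fundamental: x₁=485, y₁=33  (since 235225 − 216·1089 = 1)

485 33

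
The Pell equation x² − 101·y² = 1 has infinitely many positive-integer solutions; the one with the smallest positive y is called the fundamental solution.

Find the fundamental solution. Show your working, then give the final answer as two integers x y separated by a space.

√101 → a₀=10, period (20); ℓ=1 odd so k=1
i=0: a=10 ⇒ p=10, q=1
i=1: a=20 ⇒ p=201, q=20
fundamental: x₁=201, y₁=20  (since 40401 − 101·400 = 1)

201 20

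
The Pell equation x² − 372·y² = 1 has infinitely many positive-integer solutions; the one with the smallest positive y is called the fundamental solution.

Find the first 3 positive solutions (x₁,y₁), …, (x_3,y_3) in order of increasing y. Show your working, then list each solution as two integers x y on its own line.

12151 630
295293601 15310260
7176225079351 372069937890

√372 → a₀=19, period (3,2,12,2,3,38); ℓ=6 even so k=5
step 0: (19, 1)  from 19·(1,0) + (0,1)
…
step 4: (3491, 181)  from 2·(1678,87) + (135,7)
step 5: (12151, 630)  from 3·(3491,181) + (1678,87)
→ (12151, 630).  Check: 12151²=147646801, 372·630²=147646800, difference 1.
(x_2, y_2) = (12151·12151 + 372·630·630, 12151·630 + 630·12151) = (295293601, 15310260)
(x_3, y_3) = (12151·295293601 + 372·630·15310260, 12151·15310260 + 630·295293601) = (7176225079351, 372069937890)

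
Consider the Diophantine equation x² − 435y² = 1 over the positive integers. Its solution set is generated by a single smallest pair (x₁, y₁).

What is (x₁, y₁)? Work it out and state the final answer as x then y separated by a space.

√435 → a₀=20, period (1,5,1,40); ℓ=4 even so k=3
step 0: (20, 1)  from 20·(1,0) + (0,1)
step 1: (21, 1)  from 1·(20,1) + (1,0)
step 2: (125, 6)  from 5·(21,1) + (20,1)
step 3: (146, 7)  from 1·(125,6) + (21,1)
(x₁, y₁) = (146, 7);  146² − 435·7² = 1 ✓

146 7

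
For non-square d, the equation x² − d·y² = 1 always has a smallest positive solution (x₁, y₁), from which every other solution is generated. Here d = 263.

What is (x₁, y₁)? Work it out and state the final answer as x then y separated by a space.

139128 8579

√263 = [16; 4,1,1,1,1,15,1,1,1,1,4,32, …], period ℓ=12 (even) → k=11
k=0  a_k=16  p_k/q_k = 16/1
…
k=2  a_k=1  p_k/q_k = 81/5
…
k=5  a_k=1  p_k/q_k = 373/23
k=6  a_k=15  p_k/q_k = 5822/359
k=7  a_k=1  p_k/q_k = 6195/382
k=8  a_k=1  p_k/q_k = 12017/741
k=9  a_k=1  p_k/q_k = 18212/1123
k=10  a_k=1  p_k/q_k = 30229/1864
k=11  a_k=4  p_k/q_k = 139128/8579
→ (139128, 8579).  Check: 139128²=19356600384, 263·8579²=19356600383, difference 1.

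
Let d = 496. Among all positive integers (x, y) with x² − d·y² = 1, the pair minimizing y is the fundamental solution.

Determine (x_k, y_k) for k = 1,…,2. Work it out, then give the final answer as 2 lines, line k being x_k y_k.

√496 → a₀=22, period (3,1,2,4,1,…,1,3,44); ℓ=16 even so k=15
a_0=22:  p_0=22·1+0=22,  q_0=22·0+1=1
a_1=3:  p_1=3·22+1=67,  q_1=3·1+0=3
…
a_6=1:  p_6=1·1314+1069=2383,  q_6=1·59+48=107
…
a_8=2:  p_8=2·6080+2383=14543,  q_8=2·273+107=653
…
a_10=1:  p_10=1·35166+14543=49709,  q_10=1·1579+653=2232
a_11=1:  p_11=1·49709+35166=84875,  q_11=1·2232+1579=3811
…
a_13=2:  p_13=2·389209+84875=863293,  q_13=2·17476+3811=38763
a_14=1:  p_14=1·863293+389209=1252502,  q_14=1·38763+17476=56239
a_15=3:  p_15=3·1252502+863293=4620799,  q_15=3·56239+38763=207480
(x₁, y₁) = (4620799, 207480);  4620799² − 496·207480² = 1 ✓
(4620799+207480√496)^2 = 42703566796801 + 1917446753040√496

4620799 207480
42703566796801 1917446753040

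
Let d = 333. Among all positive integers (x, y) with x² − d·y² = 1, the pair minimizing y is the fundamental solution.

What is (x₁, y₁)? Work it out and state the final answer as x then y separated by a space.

√333 = [18; 4,36, …], period ℓ=2 (even) → k=1
a_0=18:  p_0=18·1+0=18,  q_0=18·0+1=1
a_1=4:  p_1=4·18+1=73,  q_1=4·1+0=4
(x₁, y₁) = (73, 4);  73² − 333·4² = 1 ✓

73 4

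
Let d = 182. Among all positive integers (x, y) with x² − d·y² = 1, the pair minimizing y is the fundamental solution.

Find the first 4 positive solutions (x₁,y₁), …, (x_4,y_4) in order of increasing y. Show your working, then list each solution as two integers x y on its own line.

√182 = [13; 2,26, …], period ℓ=2 (even) → k=1
i=0: a=13 ⇒ p=13, q=1
i=1: a=2 ⇒ p=27, q=2
→ (27, 2).  Check: 27²=729, 182·2²=728, difference 1.
k=2:  x_2 = 27·27+182·2·2 = 1457,  y_2 = 27·2+2·27 = 108
k=3:  x_3 = 27·1457+182·2·108 = 78651,  y_3 = 27·108+2·1457 = 5830
k=4:  x_4 = 27·78651+182·2·5830 = 4245697,  y_4 = 27·5830+2·78651 = 314712

27 2
1457 108
78651 5830
4245697 314712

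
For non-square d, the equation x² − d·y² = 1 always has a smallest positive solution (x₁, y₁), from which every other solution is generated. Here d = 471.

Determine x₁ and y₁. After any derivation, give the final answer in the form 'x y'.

7838695 361188

[21; 1,2,2,1,3,…,2,1,42] for √471; ℓ=14 ⇒ convergent index 13
step 0: (21, 1)  from 21·(1,0) + (0,1)
…
step 2: (65, 3)  from 2·(22,1) + (21,1)
step 3: (152, 7)  from 2·(65,3) + (22,1)
step 4: (217, 10)  from 1·(152,7) + (65,3)
step 5: (803, 37)  from 3·(217,10) + (152,7)
step 6: (3429, 158)  from 4·(803,37) + (217,10)
…
step 8: (198665, 9154)  from 4·(48809,2249) + (3429,158)
…
step 12: (5506953, 253747)  from 2·(2331742,107441) + (843469,38865)
step 13: (7838695, 361188)  from 1·(5506953,253747) + (2331742,107441)
fundamental: x₁=7838695, y₁=361188  (since 61445139303025 − 471·130456771344 = 1)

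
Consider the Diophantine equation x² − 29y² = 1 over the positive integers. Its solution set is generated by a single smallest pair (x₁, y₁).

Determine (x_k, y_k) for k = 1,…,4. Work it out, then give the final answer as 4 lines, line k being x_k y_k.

d=29: √d = [5; 2,1,1,2,10] (ℓ=5, odd), read p_9/q_9
i=0: a=5 ⇒ p=5, q=1
…
i=3: a=1 ⇒ p=27, q=5
i=4: a=2 ⇒ p=70, q=13
…
i=8: a=1 ⇒ p=3775, q=701
i=9: a=2 ⇒ p=9801, q=1820
fundamental: x₁=9801, y₁=1820  (since 96059601 − 29·3312400 = 1)
k=2:  x_2 = 9801·9801+29·1820·1820 = 192119201,  y_2 = 9801·1820+1820·9801 = 35675640
k=3:  x_3 = 9801·192119201+29·1820·35675640 = 3765920568201,  y_3 = 9801·35675640+1820·192119201 = 699313893460
k=4:  x_4 = 9801·3765920568201+29·1820·699313893460 = 73819574785756801,  y_4 = 9801·699313893460+1820·3765920568201 = 13707950903927280

9801 1820
192119201 35675640
3765920568201 699313893460
73819574785756801 13707950903927280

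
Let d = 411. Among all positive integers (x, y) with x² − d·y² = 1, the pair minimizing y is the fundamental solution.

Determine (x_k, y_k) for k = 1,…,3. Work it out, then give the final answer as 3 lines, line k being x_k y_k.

d=411: √d = [20; 3,1,1,1,19,1,1,1,3,40] (ℓ=10, even), read p_9/q_9
k=0  a_k=20  p_k/q_k = 20/1
k=1  a_k=3  p_k/q_k = 61/3
k=2  a_k=1  p_k/q_k = 81/4
k=3  a_k=1  p_k/q_k = 142/7
k=4  a_k=1  p_k/q_k = 223/11
…
k=7  a_k=1  p_k/q_k = 8981/443
k=8  a_k=1  p_k/q_k = 13583/670
k=9  a_k=3  p_k/q_k = 49730/2453
(x₁, y₁) = (49730, 2453);  49730² − 411·2453² = 1 ✓
k=2:  x_2 = 49730·49730+411·2453·2453 = 4946145799,  y_2 = 49730·2453+2453·49730 = 243975380
k=3:  x_3 = 49730·4946145799+411·2453·243975380 = 491943661118810,  y_3 = 49730·243975380+2453·4946145799 = 24265791292347

49730 2453
4946145799 243975380
491943661118810 24265791292347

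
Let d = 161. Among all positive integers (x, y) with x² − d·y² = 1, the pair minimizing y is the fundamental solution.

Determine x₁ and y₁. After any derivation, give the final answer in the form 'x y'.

[12; 1,2,4,1,2,1,4,2,1,24] for √161; ℓ=10 ⇒ convergent index 9
k=0  a_k=12  p_k/q_k = 12/1
…
k=8  a_k=2  p_k/q_k = 8108/639
k=9  a_k=1  p_k/q_k = 11775/928
(x₁, y₁) = (11775, 928);  11775² − 161·928² = 1 ✓

11775 928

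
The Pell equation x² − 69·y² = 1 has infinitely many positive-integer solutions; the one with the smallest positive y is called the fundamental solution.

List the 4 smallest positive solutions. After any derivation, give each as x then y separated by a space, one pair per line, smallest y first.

[8; 3,3,1,4,1,3,3,16] for √69; ℓ=8 ⇒ convergent index 7
a_0=8:  p_0=8·1+0=8,  q_0=8·0+1=1
a_1=3:  p_1=3·8+1=25,  q_1=3·1+0=3
…
a_6=3:  p_6=3·623+515=2384,  q_6=3·75+62=287
a_7=3:  p_7=3·2384+623=7775,  q_7=3·287+75=936
→ (7775, 936).  Check: 7775²=60450625, 69·936²=60450624, difference 1.
n=2: (7775,936)∘(7775,936) = (7775·7775+69·936·936, 7775·936+936·7775) = (120901249,14554800)
n=3: (120901249,14554800)∘(7775,936) = (7775·120901249+69·936·14554800, 7775·14554800+936·120901249) = (1880014414175,226327139064)
n=4: (1880014414175,226327139064)∘(7775,936) = (7775·1880014414175+69·936·226327139064, 7775·226327139064+936·1880014414175) = (29234224019520001,3519386997890400)

7775 936
120901249 14554800
1880014414175 226327139064
29234224019520001 3519386997890400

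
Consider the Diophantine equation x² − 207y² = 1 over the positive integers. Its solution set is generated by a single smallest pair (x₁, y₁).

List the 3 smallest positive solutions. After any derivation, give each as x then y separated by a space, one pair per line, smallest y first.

√207 = [14; 2,1,1,2,1,1,2,28, …], period ℓ=8 (even) → k=7
a_0=14:  p_0=14·1+0=14,  q_0=14·0+1=1
a_1=2:  p_1=2·14+1=29,  q_1=2·1+0=2
a_2=1:  p_2=1·29+14=43,  q_2=1·2+1=3
…
a_5=1:  p_5=1·187+72=259,  q_5=1·13+5=18
a_6=1:  p_6=1·259+187=446,  q_6=1·18+13=31
a_7=2:  p_7=2·446+259=1151,  q_7=2·31+18=80
fundamental: x₁=1151, y₁=80  (since 1324801 − 207·6400 = 1)
n=2: (1151,80)∘(1151,80) = (1151·1151+207·80·80, 1151·80+80·1151) = (2649601,184160)
n=3: (2649601,184160)∘(1151,80) = (1151·2649601+207·80·184160, 1151·184160+80·2649601) = (6099380351,423936240)

1151 80
2649601 184160
6099380351 423936240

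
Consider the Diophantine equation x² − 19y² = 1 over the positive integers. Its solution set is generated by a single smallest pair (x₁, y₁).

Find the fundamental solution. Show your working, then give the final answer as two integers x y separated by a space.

d=19: √d = [4; 2,1,3,1,2,8] (ℓ=6, even), read p_5/q_5
i=0: a=4 ⇒ p=4, q=1
i=1: a=2 ⇒ p=9, q=2
i=2: a=1 ⇒ p=13, q=3
i=3: a=3 ⇒ p=48, q=11
i=4: a=1 ⇒ p=61, q=14
i=5: a=2 ⇒ p=170, q=39
(x₁, y₁) = (170, 39);  170² − 19·39² = 1 ✓

170 39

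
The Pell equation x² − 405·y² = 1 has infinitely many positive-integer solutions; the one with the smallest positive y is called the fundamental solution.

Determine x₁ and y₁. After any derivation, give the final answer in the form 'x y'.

161 8

√405 → a₀=20, period (8,40); ℓ=2 even so k=1
k=0  a_k=20  p_k/q_k = 20/1
k=1  a_k=8  p_k/q_k = 161/8
fundamental: x₁=161, y₁=8  (since 25921 − 405·64 = 1)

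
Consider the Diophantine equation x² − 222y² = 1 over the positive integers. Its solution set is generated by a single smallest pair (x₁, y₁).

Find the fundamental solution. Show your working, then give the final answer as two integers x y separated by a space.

149 10

√222 = [14; 1,8,1,28, …], period ℓ=4 (even) → k=3
a_0=14:  p_0=14·1+0=14,  q_0=14·0+1=1
…
a_2=8:  p_2=8·15+14=134,  q_2=8·1+1=9
a_3=1:  p_3=1·134+15=149,  q_3=1·9+1=10
fundamental: x₁=149, y₁=10  (since 22201 − 222·100 = 1)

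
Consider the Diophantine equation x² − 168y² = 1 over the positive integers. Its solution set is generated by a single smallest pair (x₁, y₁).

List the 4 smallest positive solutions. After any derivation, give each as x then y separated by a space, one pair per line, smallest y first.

13 1
337 26
8749 675
227137 17524

√168 → a₀=12, period (1,24); ℓ=2 even so k=1
i=0: a=12 ⇒ p=12, q=1
i=1: a=1 ⇒ p=13, q=1
fundamental: x₁=13, y₁=1  (since 169 − 168·1 = 1)
(13+1√168)^2 = 337 + 26√168
(13+1√168)^3 = 8749 + 675√168
(13+1√168)^4 = 227137 + 17524√168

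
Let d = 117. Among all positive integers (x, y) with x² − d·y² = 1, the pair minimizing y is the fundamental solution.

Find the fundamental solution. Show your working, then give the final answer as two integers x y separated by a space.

√117 = [10; 1,4,2,4,1,20, …], period ℓ=6 (even) → k=5
a_0=10:  p_0=10·1+0=10,  q_0=10·0+1=1
a_1=1:  p_1=1·10+1=11,  q_1=1·1+0=1
a_2=4:  p_2=4·11+10=54,  q_2=4·1+1=5
…
a_4=4:  p_4=4·119+54=530,  q_4=4·11+5=49
a_5=1:  p_5=1·530+119=649,  q_5=1·49+11=60
fundamental: x₁=649, y₁=60  (since 421201 − 117·3600 = 1)

649 60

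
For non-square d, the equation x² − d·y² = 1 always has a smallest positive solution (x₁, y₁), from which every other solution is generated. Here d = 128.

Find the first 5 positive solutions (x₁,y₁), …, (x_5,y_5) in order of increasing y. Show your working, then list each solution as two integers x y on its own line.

577 51
665857 58854
768398401 67917465
886731088897 78376695756
1023286908188737 90446638984959

√128 = [11; 3,5,3,22, …], period ℓ=4 (even) → k=3
i=0: a=11 ⇒ p=11, q=1
…
i=2: a=5 ⇒ p=181, q=16
i=3: a=3 ⇒ p=577, q=51
→ (577, 51).  Check: 577²=332929, 128·51²=332928, difference 1.
k=2:  x_2 = 577·577+128·51·51 = 665857,  y_2 = 577·51+51·577 = 58854
k=3:  x_3 = 577·665857+128·51·58854 = 768398401,  y_3 = 577·58854+51·665857 = 67917465
k=4:  x_4 = 577·768398401+128·51·67917465 = 886731088897,  y_4 = 577·67917465+51·768398401 = 78376695756
k=5:  x_5 = 577·886731088897+128·51·78376695756 = 1023286908188737,  y_5 = 577·78376695756+51·886731088897 = 90446638984959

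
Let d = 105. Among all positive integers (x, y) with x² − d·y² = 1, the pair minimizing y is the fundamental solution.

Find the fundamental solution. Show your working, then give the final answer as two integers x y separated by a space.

41 4

√105 = [10; 4,20, …], period ℓ=2 (even) → k=1
k=0  a_k=10  p_k/q_k = 10/1
k=1  a_k=4  p_k/q_k = 41/4
→ (41, 4).  Check: 41²=1681, 105·4²=1680, difference 1.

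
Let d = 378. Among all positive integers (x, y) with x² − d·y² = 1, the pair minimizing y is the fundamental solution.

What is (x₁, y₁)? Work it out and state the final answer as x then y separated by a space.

[19; 2,3,1,4,1,3,2,38] for √378; ℓ=8 ⇒ convergent index 7
i=0: a=19 ⇒ p=19, q=1
i=1: a=2 ⇒ p=39, q=2
…
i=4: a=4 ⇒ p=836, q=43
i=5: a=1 ⇒ p=1011, q=52
i=6: a=3 ⇒ p=3869, q=199
i=7: a=2 ⇒ p=8749, q=450
→ (8749, 450).  Check: 8749²=76545001, 378·450²=76545000, difference 1.

8749 450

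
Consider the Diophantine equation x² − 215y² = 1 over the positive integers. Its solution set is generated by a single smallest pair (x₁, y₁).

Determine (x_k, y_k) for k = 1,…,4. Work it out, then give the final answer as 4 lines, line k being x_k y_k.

[14; 1,1,1,28] for √215; ℓ=4 ⇒ convergent index 3
k=0  a_k=14  p_k/q_k = 14/1
…
k=2  a_k=1  p_k/q_k = 29/2
k=3  a_k=1  p_k/q_k = 44/3
(x₁, y₁) = (44, 3);  44² − 215·3² = 1 ✓
(44+3√215)^2 = 3871 + 264√215
(44+3√215)^3 = 340604 + 23229√215
(44+3√215)^4 = 29969281 + 2043888√215

44 3
3871 264
340604 23229
29969281 2043888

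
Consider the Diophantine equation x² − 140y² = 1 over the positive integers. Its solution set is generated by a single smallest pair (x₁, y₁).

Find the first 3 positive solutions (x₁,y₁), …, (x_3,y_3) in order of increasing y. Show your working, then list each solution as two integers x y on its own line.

√140 = [11; 1,4,1,22, …], period ℓ=4 (even) → k=3
k=0  a_k=11  p_k/q_k = 11/1
k=1  a_k=1  p_k/q_k = 12/1
k=2  a_k=4  p_k/q_k = 59/5
k=3  a_k=1  p_k/q_k = 71/6
→ (71, 6).  Check: 71²=5041, 140·6²=5040, difference 1.
(71+6√140)^2 = 10081 + 852√140
(71+6√140)^3 = 1431431 + 120978√140

71 6
10081 852
1431431 120978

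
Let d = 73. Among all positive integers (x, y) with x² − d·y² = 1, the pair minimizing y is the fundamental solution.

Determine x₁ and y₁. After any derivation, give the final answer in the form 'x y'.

d=73: √d = [8; 1,1,5,5,1,1,16] (ℓ=7, odd), read p_13/q_13
k=0  a_k=8  p_k/q_k = 8/1
k=1  a_k=1  p_k/q_k = 9/1
…
k=3  a_k=5  p_k/q_k = 94/11
k=4  a_k=5  p_k/q_k = 487/57
…
k=7  a_k=16  p_k/q_k = 17669/2068
k=8  a_k=1  p_k/q_k = 18737/2193
k=9  a_k=1  p_k/q_k = 36406/4261
k=10  a_k=5  p_k/q_k = 200767/23498
k=11  a_k=5  p_k/q_k = 1040241/121751
k=12  a_k=1  p_k/q_k = 1241008/145249
k=13  a_k=1  p_k/q_k = 2281249/267000
(x₁, y₁) = (2281249, 267000);  2281249² − 73·267000² = 1 ✓

2281249 267000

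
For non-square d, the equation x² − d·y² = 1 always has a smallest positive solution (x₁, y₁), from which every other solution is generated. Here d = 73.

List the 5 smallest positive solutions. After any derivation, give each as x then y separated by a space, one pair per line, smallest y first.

2281249 267000
10408194000001 1218186966000
47487364308614281249 5557975596000801000
216661004683313632776000001 25358252540801244373932000
988515400545561595548925838281249 115696976500895037877980001335000

d=73: √d = [8; 1,1,5,5,1,1,16] (ℓ=7, odd), read p_13/q_13
step 0: (8, 1)  from 8·(1,0) + (0,1)
step 1: (9, 1)  from 1·(8,1) + (1,0)
…
step 3: (94, 11)  from 5·(17,2) + (9,1)
step 4: (487, 57)  from 5·(94,11) + (17,2)
…
step 9: (36406, 4261)  from 1·(18737,2193) + (17669,2068)
…
step 11: (1040241, 121751)  from 5·(200767,23498) + (36406,4261)
step 12: (1241008, 145249)  from 1·(1040241,121751) + (200767,23498)
step 13: (2281249, 267000)  from 1·(1241008,145249) + (1040241,121751)
fundamental: x₁=2281249, y₁=267000  (since 5204097000001 − 73·71289000000 = 1)
n=2: (2281249,267000)∘(2281249,267000) = (2281249·2281249+73·267000·267000, 2281249·267000+267000·2281249) = (10408194000001,1218186966000)
n=3: (10408194000001,1218186966000)∘(2281249,267000) = (2281249·10408194000001+73·267000·1218186966000, 2281249·1218186966000+267000·10408194000001) = (47487364308614281249,5557975596000801000)
n=4: (47487364308614281249,5557975596000801000)∘(2281249,267000) = (2281249·47487364308614281249+73·267000·5557975596000801000, 2281249·5557975596000801000+267000·47487364308614281249) = (216661004683313632776000001,25358252540801244373932000)
n=5: (216661004683313632776000001,25358252540801244373932000)∘(2281249,267000) = (2281249·216661004683313632776000001+73·267000·25358252540801244373932000, 2281249·25358252540801244373932000+267000·216661004683313632776000001) = (988515400545561595548925838281249,115696976500895037877980001335000)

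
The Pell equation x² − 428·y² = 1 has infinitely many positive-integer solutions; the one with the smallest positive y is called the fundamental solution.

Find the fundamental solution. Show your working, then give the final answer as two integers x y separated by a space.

√428 → a₀=20, period (1,2,4,1,5,10,5,1,4,2,1,40); ℓ=12 even so k=11
i=0: a=20 ⇒ p=20, q=1
i=1: a=1 ⇒ p=21, q=1
i=2: a=2 ⇒ p=62, q=3
i=3: a=4 ⇒ p=269, q=13
i=4: a=1 ⇒ p=331, q=16
i=5: a=5 ⇒ p=1924, q=93
i=6: a=10 ⇒ p=19571, q=946
i=7: a=5 ⇒ p=99779, q=4823
i=8: a=1 ⇒ p=119350, q=5769
i=9: a=4 ⇒ p=577179, q=27899
i=10: a=2 ⇒ p=1273708, q=61567
i=11: a=1 ⇒ p=1850887, q=89466
fundamental: x₁=1850887, y₁=89466  (since 3425782686769 − 428·8004165156 = 1)

1850887 89466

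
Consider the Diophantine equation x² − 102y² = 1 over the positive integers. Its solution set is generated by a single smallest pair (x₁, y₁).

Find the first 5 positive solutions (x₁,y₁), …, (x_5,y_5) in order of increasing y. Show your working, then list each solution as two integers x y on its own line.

101 10
20401 2020
4120901 408030
832401601 82420040
168141002501 16648440050

d=102: √d = [10; 10,20] (ℓ=2, even), read p_1/q_1
a_0=10:  p_0=10·1+0=10,  q_0=10·0+1=1
a_1=10:  p_1=10·10+1=101,  q_1=10·1+0=10
fundamental: x₁=101, y₁=10  (since 10201 − 102·100 = 1)
(x_2, y_2) = (101·101 + 102·10·10, 101·10 + 10·101) = (20401, 2020)
(x_3, y_3) = (101·20401 + 102·10·2020, 101·2020 + 10·20401) = (4120901, 408030)
(x_4, y_4) = (101·4120901 + 102·10·408030, 101·408030 + 10·4120901) = (832401601, 82420040)
(x_5, y_5) = (101·832401601 + 102·10·82420040, 101·82420040 + 10·832401601) = (168141002501, 16648440050)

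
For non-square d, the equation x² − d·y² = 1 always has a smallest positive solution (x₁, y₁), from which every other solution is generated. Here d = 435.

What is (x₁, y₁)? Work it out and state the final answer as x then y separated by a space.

146 7

d=435: √d = [20; 1,5,1,40] (ℓ=4, even), read p_3/q_3
a_0=20:  p_0=20·1+0=20,  q_0=20·0+1=1
…
a_2=5:  p_2=5·21+20=125,  q_2=5·1+1=6
a_3=1:  p_3=1·125+21=146,  q_3=1·6+1=7
(x₁, y₁) = (146, 7);  146² − 435·7² = 1 ✓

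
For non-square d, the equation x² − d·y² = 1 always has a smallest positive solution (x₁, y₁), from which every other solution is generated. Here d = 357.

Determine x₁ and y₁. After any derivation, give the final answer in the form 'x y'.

3401 180

√357 = [18; 1,8,2,8,1,36, …], period ℓ=6 (even) → k=5
k=0  a_k=18  p_k/q_k = 18/1
k=1  a_k=1  p_k/q_k = 19/1
…
k=3  a_k=2  p_k/q_k = 359/19
k=4  a_k=8  p_k/q_k = 3042/161
k=5  a_k=1  p_k/q_k = 3401/180
fundamental: x₁=3401, y₁=180  (since 11566801 − 357·32400 = 1)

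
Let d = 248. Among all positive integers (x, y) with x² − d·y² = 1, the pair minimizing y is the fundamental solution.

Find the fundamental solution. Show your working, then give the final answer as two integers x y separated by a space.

63 4

√248 → a₀=15, period (1,2,1,30); ℓ=4 even so k=3
step 0: (15, 1)  from 15·(1,0) + (0,1)
…
step 2: (47, 3)  from 2·(16,1) + (15,1)
step 3: (63, 4)  from 1·(47,3) + (16,1)
(x₁, y₁) = (63, 4);  63² − 248·4² = 1 ✓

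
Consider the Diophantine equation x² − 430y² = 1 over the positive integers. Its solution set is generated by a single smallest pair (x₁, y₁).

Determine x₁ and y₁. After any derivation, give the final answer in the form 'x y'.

2862251 138030

√430 → a₀=20, period (1,2,1,3,1,…,2,1,40); ℓ=14 even so k=13
step 0: (20, 1)  from 20·(1,0) + (0,1)
…
step 3: (83, 4)  from 1·(62,3) + (21,1)
step 4: (311, 15)  from 3·(83,4) + (62,3)
…
step 7: (21794, 1051)  from 8·(2675,129) + (394,19)
step 8: (133439, 6435)  from 6·(21794,1051) + (2675,129)
step 9: (155233, 7486)  from 1·(133439,6435) + (21794,1051)
…
step 12: (2107880, 101651)  from 2·(754371,36379) + (599138,28893)
step 13: (2862251, 138030)  from 1·(2107880,101651) + (754371,36379)
(x₁, y₁) = (2862251, 138030);  2862251² − 430·138030² = 1 ✓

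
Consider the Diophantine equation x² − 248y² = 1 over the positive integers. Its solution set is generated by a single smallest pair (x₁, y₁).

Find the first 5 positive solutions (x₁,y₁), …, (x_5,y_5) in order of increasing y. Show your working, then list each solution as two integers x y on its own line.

63 4
7937 504
999999 63500
125991937 8000496
15873984063 1007998996

√248 = [15; 1,2,1,30, …], period ℓ=4 (even) → k=3
k=0  a_k=15  p_k/q_k = 15/1
…
k=2  a_k=2  p_k/q_k = 47/3
k=3  a_k=1  p_k/q_k = 63/4
→ (63, 4).  Check: 63²=3969, 248·4²=3968, difference 1.
(x_2, y_2) = (63·63 + 248·4·4, 63·4 + 4·63) = (7937, 504)
(x_3, y_3) = (63·7937 + 248·4·504, 63·504 + 4·7937) = (999999, 63500)
(x_4, y_4) = (63·999999 + 248·4·63500, 63·63500 + 4·999999) = (125991937, 8000496)
(x_5, y_5) = (63·125991937 + 248·4·8000496, 63·8000496 + 4·125991937) = (15873984063, 1007998996)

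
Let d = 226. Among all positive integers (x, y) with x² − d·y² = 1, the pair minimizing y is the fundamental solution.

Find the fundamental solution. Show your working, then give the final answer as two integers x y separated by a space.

√226 → a₀=15, period (30); ℓ=1 odd so k=1
k=0  a_k=15  p_k/q_k = 15/1
k=1  a_k=30  p_k/q_k = 451/30
fundamental: x₁=451, y₁=30  (since 203401 − 226·900 = 1)

451 30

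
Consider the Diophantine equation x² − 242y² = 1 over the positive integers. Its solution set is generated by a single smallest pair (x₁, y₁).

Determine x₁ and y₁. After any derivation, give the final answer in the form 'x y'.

d=242: √d = [15; 1,1,3,1,14,1,3,1,1,30] (ℓ=10, even), read p_9/q_9
a_0=15:  p_0=15·1+0=15,  q_0=15·0+1=1
a_1=1:  p_1=1·15+1=16,  q_1=1·1+0=1
a_2=1:  p_2=1·16+15=31,  q_2=1·1+1=2
a_3=3:  p_3=3·31+16=109,  q_3=3·2+1=7
…
a_5=14:  p_5=14·140+109=2069,  q_5=14·9+7=133
a_6=1:  p_6=1·2069+140=2209,  q_6=1·133+9=142
a_7=3:  p_7=3·2209+2069=8696,  q_7=3·142+133=559
a_8=1:  p_8=1·8696+2209=10905,  q_8=1·559+142=701
a_9=1:  p_9=1·10905+8696=19601,  q_9=1·701+559=1260
→ (19601, 1260).  Check: 19601²=384199201, 242·1260²=384199200, difference 1.

19601 1260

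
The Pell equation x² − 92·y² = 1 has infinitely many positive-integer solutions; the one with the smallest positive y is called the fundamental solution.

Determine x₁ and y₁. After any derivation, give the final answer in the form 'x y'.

1151 120

√92 = [9; 1,1,2,4,2,1,1,18, …], period ℓ=8 (even) → k=7
i=0: a=9 ⇒ p=9, q=1
i=1: a=1 ⇒ p=10, q=1
i=2: a=1 ⇒ p=19, q=2
i=3: a=2 ⇒ p=48, q=5
…
i=6: a=1 ⇒ p=681, q=71
i=7: a=1 ⇒ p=1151, q=120
(x₁, y₁) = (1151, 120);  1151² − 92·120² = 1 ✓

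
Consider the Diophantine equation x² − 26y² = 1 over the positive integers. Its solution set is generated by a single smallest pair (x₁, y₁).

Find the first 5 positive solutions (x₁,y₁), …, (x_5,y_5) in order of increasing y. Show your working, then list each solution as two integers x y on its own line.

[5; 10] for √26; ℓ=1 ⇒ convergent index 1
step 0: (5, 1)  from 5·(1,0) + (0,1)
step 1: (51, 10)  from 10·(5,1) + (1,0)
(x₁, y₁) = (51, 10);  51² − 26·10² = 1 ✓
k=2:  x_2 = 51·51+26·10·10 = 5201,  y_2 = 51·10+10·51 = 1020
k=3:  x_3 = 51·5201+26·10·1020 = 530451,  y_3 = 51·1020+10·5201 = 104030
k=4:  x_4 = 51·530451+26·10·104030 = 54100801,  y_4 = 51·104030+10·530451 = 10610040
k=5:  x_5 = 51·54100801+26·10·10610040 = 5517751251,  y_5 = 51·10610040+10·54100801 = 1082120050

51 10
5201 1020
530451 104030
54100801 10610040
5517751251 1082120050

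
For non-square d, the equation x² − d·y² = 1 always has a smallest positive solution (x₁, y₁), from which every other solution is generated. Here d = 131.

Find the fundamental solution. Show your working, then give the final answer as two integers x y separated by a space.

[11; 2,4,11,4,2,22] for √131; ℓ=6 ⇒ convergent index 5
k=0  a_k=11  p_k/q_k = 11/1
k=1  a_k=2  p_k/q_k = 23/2
…
k=4  a_k=4  p_k/q_k = 4727/413
k=5  a_k=2  p_k/q_k = 10610/927
fundamental: x₁=10610, y₁=927  (since 112572100 − 131·859329 = 1)

10610 927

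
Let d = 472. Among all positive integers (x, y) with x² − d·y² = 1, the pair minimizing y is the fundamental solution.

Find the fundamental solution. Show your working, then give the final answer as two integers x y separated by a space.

√472 → a₀=21, period (1,2,1,1,1,…,2,1,42); ℓ=14 even so k=13
i=0: a=21 ⇒ p=21, q=1
i=1: a=1 ⇒ p=22, q=1
i=2: a=2 ⇒ p=65, q=3
i=3: a=1 ⇒ p=87, q=4
i=4: a=1 ⇒ p=152, q=7
…
i=6: a=4 ⇒ p=1108, q=51
i=7: a=5 ⇒ p=5779, q=266
i=8: a=4 ⇒ p=24224, q=1115
i=9: a=1 ⇒ p=30003, q=1381
…
i=11: a=1 ⇒ p=84230, q=3877
i=12: a=2 ⇒ p=222687, q=10250
i=13: a=1 ⇒ p=306917, q=14127
(x₁, y₁) = (306917, 14127);  306917² − 472·14127² = 1 ✓

306917 14127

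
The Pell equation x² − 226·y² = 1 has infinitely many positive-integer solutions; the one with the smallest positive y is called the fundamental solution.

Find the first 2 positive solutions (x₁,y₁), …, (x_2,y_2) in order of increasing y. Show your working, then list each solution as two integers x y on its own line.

451 30
406801 27060

[15; 30] for √226; ℓ=1 ⇒ convergent index 1
step 0: (15, 1)  from 15·(1,0) + (0,1)
step 1: (451, 30)  from 30·(15,1) + (1,0)
fundamental: x₁=451, y₁=30  (since 203401 − 226·900 = 1)
(x_2, y_2) = (451·451 + 226·30·30, 451·30 + 30·451) = (406801, 27060)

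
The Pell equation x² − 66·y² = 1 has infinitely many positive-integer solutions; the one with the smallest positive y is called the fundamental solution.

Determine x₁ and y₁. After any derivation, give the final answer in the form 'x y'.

65 8

√66 = [8; 8,16, …], period ℓ=2 (even) → k=1
step 0: (8, 1)  from 8·(1,0) + (0,1)
step 1: (65, 8)  from 8·(8,1) + (1,0)
(x₁, y₁) = (65, 8);  65² − 66·8² = 1 ✓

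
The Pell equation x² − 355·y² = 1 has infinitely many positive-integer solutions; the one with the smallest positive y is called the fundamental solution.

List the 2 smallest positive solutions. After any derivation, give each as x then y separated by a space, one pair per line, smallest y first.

954809 50676
1823320452961 96771801768

d=355: √d = [18; 1,5,3,3,1,6,1,3,3,5,1,36] (ℓ=12, even), read p_11/q_11
i=0: a=18 ⇒ p=18, q=1
…
i=2: a=5 ⇒ p=113, q=6
i=3: a=3 ⇒ p=358, q=19
i=4: a=3 ⇒ p=1187, q=63
i=5: a=1 ⇒ p=1545, q=82
…
i=7: a=1 ⇒ p=12002, q=637
…
i=9: a=3 ⇒ p=151391, q=8035
i=10: a=5 ⇒ p=803418, q=42641
i=11: a=1 ⇒ p=954809, q=50676
fundamental: x₁=954809, y₁=50676  (since 911660226481 − 355·2568056976 = 1)
(954809+50676√355)^2 = 1823320452961 + 96771801768√355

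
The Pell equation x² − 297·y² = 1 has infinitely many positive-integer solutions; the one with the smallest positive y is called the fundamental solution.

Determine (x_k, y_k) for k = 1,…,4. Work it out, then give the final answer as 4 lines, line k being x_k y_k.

48599 2820
4723725601 274098360
459136680917399 26641812392460
44627167107085622401 2589530880648228720

√297 = [17; 4,3,1,1,2,1,1,3,4,34, …], period ℓ=10 (even) → k=9
i=0: a=17 ⇒ p=17, q=1
…
i=4: a=1 ⇒ p=517, q=30
…
i=8: a=3 ⇒ p=11357, q=659
i=9: a=4 ⇒ p=48599, q=2820
fundamental: x₁=48599, y₁=2820  (since 2361862801 − 297·7952400 = 1)
n=2: (48599,2820)∘(48599,2820) = (48599·48599+297·2820·2820, 48599·2820+2820·48599) = (4723725601,274098360)
n=3: (4723725601,274098360)∘(48599,2820) = (48599·4723725601+297·2820·274098360, 48599·274098360+2820·4723725601) = (459136680917399,26641812392460)
n=4: (459136680917399,26641812392460)∘(48599,2820) = (48599·459136680917399+297·2820·26641812392460, 48599·26641812392460+2820·459136680917399) = (44627167107085622401,2589530880648228720)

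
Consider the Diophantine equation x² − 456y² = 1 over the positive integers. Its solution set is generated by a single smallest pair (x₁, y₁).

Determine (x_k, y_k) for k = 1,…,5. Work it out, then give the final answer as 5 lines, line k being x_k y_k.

1025 48
2101249 98400
4307559425 201719952
8830494720001 413525803200
18102509868442625 847727694840048

√456 → a₀=21, period (2,1,4,1,2,42); ℓ=6 even so k=5
step 0: (21, 1)  from 21·(1,0) + (0,1)
step 1: (43, 2)  from 2·(21,1) + (1,0)
step 2: (64, 3)  from 1·(43,2) + (21,1)
step 3: (299, 14)  from 4·(64,3) + (43,2)
step 4: (363, 17)  from 1·(299,14) + (64,3)
step 5: (1025, 48)  from 2·(363,17) + (299,14)
→ (1025, 48).  Check: 1025²=1050625, 456·48²=1050624, difference 1.
k=2:  x_2 = 1025·1025+456·48·48 = 2101249,  y_2 = 1025·48+48·1025 = 98400
k=3:  x_3 = 1025·2101249+456·48·98400 = 4307559425,  y_3 = 1025·98400+48·2101249 = 201719952
k=4:  x_4 = 1025·4307559425+456·48·201719952 = 8830494720001,  y_4 = 1025·201719952+48·4307559425 = 413525803200
k=5:  x_5 = 1025·8830494720001+456·48·413525803200 = 18102509868442625,  y_5 = 1025·413525803200+48·8830494720001 = 847727694840048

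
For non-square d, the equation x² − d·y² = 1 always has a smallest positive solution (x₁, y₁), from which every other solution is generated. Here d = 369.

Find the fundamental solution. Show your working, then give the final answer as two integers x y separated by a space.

√369 → a₀=19, period (4,1,3,2,7,4,7,2,3,1,4,38); ℓ=12 even so k=11
a_0=19:  p_0=19·1+0=19,  q_0=19·0+1=1
a_1=4:  p_1=4·19+1=77,  q_1=4·1+0=4
a_2=1:  p_2=1·77+19=96,  q_2=1·4+1=5
…
a_4=2:  p_4=2·365+96=826,  q_4=2·19+5=43
…
a_8=2:  p_8=2·184045+25414=393504,  q_8=2·9581+1323=20485
…
a_10=1:  p_10=1·1364557+393504=1758061,  q_10=1·71036+20485=91521
a_11=4:  p_11=4·1758061+1364557=8396801,  q_11=4·91521+71036=437120
(x₁, y₁) = (8396801, 437120);  8396801² − 369·437120² = 1 ✓

8396801 437120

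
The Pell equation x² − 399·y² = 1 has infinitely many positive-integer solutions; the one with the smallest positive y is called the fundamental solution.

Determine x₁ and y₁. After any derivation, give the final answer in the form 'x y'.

√399 → a₀=19, period (1,38); ℓ=2 even so k=1
step 0: (19, 1)  from 19·(1,0) + (0,1)
step 1: (20, 1)  from 1·(19,1) + (1,0)
→ (20, 1).  Check: 20²=400, 399·1²=399, difference 1.

20 1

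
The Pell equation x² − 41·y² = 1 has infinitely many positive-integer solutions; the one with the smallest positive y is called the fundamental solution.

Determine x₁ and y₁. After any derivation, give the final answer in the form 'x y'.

2049 320

[6; 2,2,12] for √41; ℓ=3 ⇒ convergent index 5
i=0: a=6 ⇒ p=6, q=1
i=1: a=2 ⇒ p=13, q=2
…
i=4: a=2 ⇒ p=826, q=129
i=5: a=2 ⇒ p=2049, q=320
(x₁, y₁) = (2049, 320);  2049² − 41·320² = 1 ✓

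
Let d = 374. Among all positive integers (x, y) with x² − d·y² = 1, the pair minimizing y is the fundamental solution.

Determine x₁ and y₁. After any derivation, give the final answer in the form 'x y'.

√374 = [19; 2,1,18,1,2,38, …], period ℓ=6 (even) → k=5
k=0  a_k=19  p_k/q_k = 19/1
k=1  a_k=2  p_k/q_k = 39/2
k=2  a_k=1  p_k/q_k = 58/3
k=3  a_k=18  p_k/q_k = 1083/56
k=4  a_k=1  p_k/q_k = 1141/59
k=5  a_k=2  p_k/q_k = 3365/174
fundamental: x₁=3365, y₁=174  (since 11323225 − 374·30276 = 1)

3365 174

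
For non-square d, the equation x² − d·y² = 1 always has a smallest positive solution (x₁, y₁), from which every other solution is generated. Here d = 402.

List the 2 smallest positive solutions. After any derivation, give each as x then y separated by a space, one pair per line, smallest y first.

401 20
321601 16040

√402 → a₀=20, period (20,40); ℓ=2 even so k=1
k=0  a_k=20  p_k/q_k = 20/1
k=1  a_k=20  p_k/q_k = 401/20
(x₁, y₁) = (401, 20);  401² − 402·20² = 1 ✓
(401+20√402)^2 = 321601 + 16040√402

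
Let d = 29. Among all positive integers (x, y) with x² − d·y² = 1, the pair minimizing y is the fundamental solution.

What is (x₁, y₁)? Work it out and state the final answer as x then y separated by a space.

[5; 2,1,1,2,10] for √29; ℓ=5 ⇒ convergent index 9
i=0: a=5 ⇒ p=5, q=1
i=1: a=2 ⇒ p=11, q=2
…
i=6: a=2 ⇒ p=1524, q=283
i=7: a=1 ⇒ p=2251, q=418
i=8: a=1 ⇒ p=3775, q=701
i=9: a=2 ⇒ p=9801, q=1820
(x₁, y₁) = (9801, 1820);  9801² − 29·1820² = 1 ✓

9801 1820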